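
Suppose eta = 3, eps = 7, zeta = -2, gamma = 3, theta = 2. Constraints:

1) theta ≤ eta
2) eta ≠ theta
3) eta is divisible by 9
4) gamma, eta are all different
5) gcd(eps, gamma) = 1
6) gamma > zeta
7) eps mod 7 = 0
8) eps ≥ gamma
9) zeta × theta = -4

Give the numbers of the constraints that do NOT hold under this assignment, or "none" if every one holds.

Constraints 3 and 4 do not hold.

1) theta = 2, eta = 3; 2 ≤ 3 — OK.
2) eta = 3, theta = 2; distinct — OK.
3) 3 = 9×0 + 3, so 9 does not divide 3 — violated.
4) gamma = eta = 3, not all different — violated.
5) gcd(7, 3) = 1 — OK.
6) gamma = 3, zeta = -2; 3 > -2 — OK.
7) 7 mod 7 = 0 — OK.
8) eps = 7, gamma = 3; 7 ≥ 3 — OK.
9) zeta × theta = -2 × 2 = -4 — OK.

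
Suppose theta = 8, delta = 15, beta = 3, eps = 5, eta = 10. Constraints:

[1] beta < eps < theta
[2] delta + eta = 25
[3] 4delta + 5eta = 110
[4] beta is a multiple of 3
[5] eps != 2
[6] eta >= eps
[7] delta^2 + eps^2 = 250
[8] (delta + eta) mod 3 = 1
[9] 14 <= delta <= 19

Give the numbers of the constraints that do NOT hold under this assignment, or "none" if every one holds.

[1] values 3 < 5 < 8  true
[2] delta + eta = 15 + 10 = 25  true
[3] 4delta + 5eta = 4(15) + 5(10) = 110  true
[4] 3 / 3 = 1, so 3 divides 3  true
[5] eps = 5, and 5 ≠ 2  true
[6] eta = 10, eps = 5; 10 ≥ 5  true
[7] delta^2 + eps^2 = 15^2 + 5^2 = 225 + 25 = 250  true
[8] delta + eta = 25; 25 mod 3 = 1  true
[9] delta = 15 lies in [14, 19]  true

None — every constraint holds.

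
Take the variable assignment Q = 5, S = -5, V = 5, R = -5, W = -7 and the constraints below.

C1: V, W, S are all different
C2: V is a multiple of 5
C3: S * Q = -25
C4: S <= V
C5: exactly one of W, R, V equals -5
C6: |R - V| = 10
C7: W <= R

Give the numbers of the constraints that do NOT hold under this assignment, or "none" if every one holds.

C1: values 5, -7, -5 are pairwise distinct  true
C2: 5 / 5 = 1, so 5 divides 5  true
C3: S * Q = -5 * 5 = -25  true
C4: S = -5, V = 5; -5 ≤ 5  true
C5: W=-7, R=-5, V=5; 1 of them equals -5  true
C6: |-5 - 5| = 10  true
C7: W = -7, R = -5; -7 ≤ -5  true

All constraints are satisfied.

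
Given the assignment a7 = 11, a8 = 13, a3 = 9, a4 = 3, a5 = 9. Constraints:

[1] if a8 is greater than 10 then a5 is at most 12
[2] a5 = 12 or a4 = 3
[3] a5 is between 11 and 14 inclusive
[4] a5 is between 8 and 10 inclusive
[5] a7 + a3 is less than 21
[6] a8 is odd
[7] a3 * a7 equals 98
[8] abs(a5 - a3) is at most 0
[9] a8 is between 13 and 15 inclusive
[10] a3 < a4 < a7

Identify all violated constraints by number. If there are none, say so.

Constraints 3, 7, and 10 are violated.

[1] a8 = 13 > 10, so we need a5 ≤ 12; a5 = 9 ≤ 12  yes
[2] a5 = 9 ≠ 12, but a4 = 3 = 3 (second disjunct)  yes
[3] a5 = 9 is outside [11, 14]  no
[4] a5 = 9 lies in [8, 10]  yes
[5] a7 + a3 = 11 + 9 = 20; 20 < 21  yes
[6] a8 = 13 is odd  yes
[7] a3 * a7 = 9 * 11 = 99, not 98  no
[8] abs(9 - 9) = 0; 0 ≤ 0  yes
[9] a8 = 13 lies in [13, 15]  yes
[10] values 9, 3, 11; a3 = 9 is not < a4 = 3  no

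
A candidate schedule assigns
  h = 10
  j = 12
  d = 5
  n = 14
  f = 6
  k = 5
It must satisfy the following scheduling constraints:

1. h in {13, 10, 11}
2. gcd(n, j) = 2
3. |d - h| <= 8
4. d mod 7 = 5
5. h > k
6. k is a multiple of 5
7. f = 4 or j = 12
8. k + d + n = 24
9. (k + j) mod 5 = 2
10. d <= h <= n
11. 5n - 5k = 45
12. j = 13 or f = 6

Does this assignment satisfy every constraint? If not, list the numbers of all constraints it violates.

All constraints are satisfied.

1. h = 10 is in {13, 10, 11}  yes
2. gcd(14, 12) = 2  yes
3. |5 - 10| = 5; 5 ≤ 8  yes
4. 5 mod 7 = 5  yes
5. h = 10, k = 5; 10 > 5  yes
6. 5 / 5 = 1, so 5 divides 5  yes
7. f = 6 ≠ 4, but j = 12 = 12 (second disjunct)  yes
8. k + d + n = 5 + 5 + 14 = 24  yes
9. k + j = 17; 17 mod 5 = 2  yes
10. values 5 <= 10 <= 14  yes
11. 5n - 5k = 5(14) - 5(5) = 45  yes
12. j = 12 ≠ 13, but f = 6 = 6 (second disjunct)  yes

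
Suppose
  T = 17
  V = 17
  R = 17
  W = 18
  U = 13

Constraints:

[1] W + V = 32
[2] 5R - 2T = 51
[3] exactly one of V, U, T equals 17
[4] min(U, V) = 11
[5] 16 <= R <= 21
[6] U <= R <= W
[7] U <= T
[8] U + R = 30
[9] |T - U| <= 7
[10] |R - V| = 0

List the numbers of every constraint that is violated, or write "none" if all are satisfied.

[1] W + V = 18 + 17 = 35, not 32  no
[2] 5R - 2T = 5(17) - 2(17) = 51  yes
[3] V=17, U=13, T=17; 2 of them equal 17, not exactly one  no
[4] min(13, 17) = 13, not 11  no
[5] R = 17 lies in [16, 21]  yes
[6] values 13 <= 17 <= 18  yes
[7] U = 13, T = 17; 13 ≤ 17  yes
[8] U + R = 13 + 17 = 30  yes
[9] |17 - 13| = 4; 4 ≤ 7  yes
[10] |17 - 17| = 0  yes

Constraints 1, 3, and 4 do not hold.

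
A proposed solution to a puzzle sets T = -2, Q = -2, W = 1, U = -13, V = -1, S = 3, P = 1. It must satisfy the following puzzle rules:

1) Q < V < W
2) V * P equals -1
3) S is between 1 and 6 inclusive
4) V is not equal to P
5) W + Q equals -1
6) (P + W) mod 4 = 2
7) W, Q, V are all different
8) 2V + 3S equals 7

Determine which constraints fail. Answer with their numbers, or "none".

The assignment satisfies every constraint.

1) values -2 < -1 < 1 — satisfied.
2) V * P = -1 * 1 = -1 — satisfied.
3) S = 3 lies in [1, 6] — satisfied.
4) V = -1, P = 1; distinct — satisfied.
5) W + Q = 1 + (-2) = -1 — satisfied.
6) P + W = 2; 2 mod 4 = 2 — satisfied.
7) values 1, -2, -1 are pairwise distinct — satisfied.
8) 2V + 3S = 2(-1) + 3(3) = 7 — satisfied.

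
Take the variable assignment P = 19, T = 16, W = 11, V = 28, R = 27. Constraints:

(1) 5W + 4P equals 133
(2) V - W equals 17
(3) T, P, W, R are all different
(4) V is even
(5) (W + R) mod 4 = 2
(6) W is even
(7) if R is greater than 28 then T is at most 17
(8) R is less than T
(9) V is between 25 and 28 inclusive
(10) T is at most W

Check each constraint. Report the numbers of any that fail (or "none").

The assignment fails constraints 1, 6, 8, 10.

(1) 5W + 4P = 5(11) + 4(19) = 131, not 133 — violated.
(2) V - W = 28 - 11 = 17 — satisfied.
(3) values 16, 19, 11, 27 are pairwise distinct — satisfied.
(4) V = 28 is even — satisfied.
(5) W + R = 38; 38 mod 4 = 2 — satisfied.
(6) W = 11 is odd — violated.
(7) R = 27, not > 28; antecedent false, conditional vacuously true — satisfied.
(8) R = 27, T = 16; 27 ≥ 16 (want <) — violated.
(9) V = 28 lies in [25, 28] — satisfied.
(10) T = 16, W = 11; 16 > 11 (want ≤) — violated.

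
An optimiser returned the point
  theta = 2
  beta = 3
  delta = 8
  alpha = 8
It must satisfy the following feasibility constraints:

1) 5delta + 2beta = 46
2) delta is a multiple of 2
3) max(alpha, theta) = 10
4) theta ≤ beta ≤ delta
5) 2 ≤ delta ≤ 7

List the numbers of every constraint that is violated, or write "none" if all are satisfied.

1) 5delta + 2beta = 5(8) + 2(3) = 46 — OK.
2) 8 / 2 = 4, so 2 divides 8 — OK.
3) max(8, 2) = 8, not 10 — violated.
4) values 2 ≤ 3 ≤ 8 — OK.
5) delta = 8 is outside [2, 7] — violated.

No — constraints 3 and 5 are not satisfied.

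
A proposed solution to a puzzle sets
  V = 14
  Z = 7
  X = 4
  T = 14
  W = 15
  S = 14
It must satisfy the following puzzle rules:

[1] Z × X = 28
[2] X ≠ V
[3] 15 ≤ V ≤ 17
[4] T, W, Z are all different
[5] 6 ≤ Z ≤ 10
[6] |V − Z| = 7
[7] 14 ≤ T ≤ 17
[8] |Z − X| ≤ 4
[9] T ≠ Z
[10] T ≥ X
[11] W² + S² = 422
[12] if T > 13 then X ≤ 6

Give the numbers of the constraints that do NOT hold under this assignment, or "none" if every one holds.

Constraints 3 and 11 are violated.

[1] Z × X = 7 × 4 = 28 — OK.
[2] X = 4, V = 14; distinct — OK.
[3] V = 14 is outside [15, 17] — violated.
[4] values 14, 15, 7 are pairwise distinct — OK.
[5] Z = 7 lies in [6, 10] — OK.
[6] |14 − 7| = 7 — OK.
[7] T = 14 lies in [14, 17] — OK.
[8] |7 − 4| = 3; 3 ≤ 4 — OK.
[9] T = 14, Z = 7; distinct — OK.
[10] T = 14, X = 4; 14 ≥ 4 — OK.
[11] W² + S² = 15² + 14² = 225 + 196 = 421, not 422 — violated.
[12] T = 14 > 13, so we need X ≤ 6; X = 4 ≤ 6 — OK.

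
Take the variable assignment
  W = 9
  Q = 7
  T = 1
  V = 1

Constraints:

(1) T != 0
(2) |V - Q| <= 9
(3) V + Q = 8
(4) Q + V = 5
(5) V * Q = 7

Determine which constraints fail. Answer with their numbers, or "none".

Violated: 4.

(1) T = 1, and 1 ≠ 0 — satisfied.
(2) |1 - 7| = 6; 6 ≤ 9 — satisfied.
(3) V + Q = 1 + 7 = 8 — satisfied.
(4) Q + V = 7 + 1 = 8, not 5 — violated.
(5) V * Q = 1 * 7 = 7 — satisfied.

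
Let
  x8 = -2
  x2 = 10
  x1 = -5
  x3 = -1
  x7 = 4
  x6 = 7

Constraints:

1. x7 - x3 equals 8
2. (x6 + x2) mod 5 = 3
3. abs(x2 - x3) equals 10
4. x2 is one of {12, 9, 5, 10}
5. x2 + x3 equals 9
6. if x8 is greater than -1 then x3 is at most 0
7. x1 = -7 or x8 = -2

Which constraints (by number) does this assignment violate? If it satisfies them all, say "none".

No — constraints 1, 2, and 3 are not satisfied.

1. x7 - x3 = 4 - (-1) = 5, not 8 — violated.
2. x6 + x2 = 17; 17 mod 5 = 2, not 3 — violated.
3. abs(10 - (-1)) = 11, not 10 — violated.
4. x2 = 10 is in {12, 9, 5, 10} — OK.
5. x2 + x3 = 10 + (-1) = 9 — OK.
6. x8 = -2, not > -1; antecedent false, conditional vacuously true — OK.
7. x1 = -5 ≠ -7, but x8 = -2 = -2 (second disjunct) — OK.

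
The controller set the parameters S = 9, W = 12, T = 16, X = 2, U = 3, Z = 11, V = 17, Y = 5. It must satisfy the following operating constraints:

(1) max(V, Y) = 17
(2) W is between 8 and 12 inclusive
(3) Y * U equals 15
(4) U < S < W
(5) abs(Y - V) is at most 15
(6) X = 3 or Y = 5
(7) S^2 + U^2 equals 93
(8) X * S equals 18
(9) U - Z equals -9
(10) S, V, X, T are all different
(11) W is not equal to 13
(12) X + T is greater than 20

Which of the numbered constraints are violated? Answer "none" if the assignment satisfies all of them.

(1) max(17, 5) = 17 — holds.
(2) W = 12 lies in [8, 12] — holds.
(3) Y * U = 5 * 3 = 15 — holds.
(4) values 3 < 9 < 12 — holds.
(5) abs(5 - 17) = 12; 12 ≤ 15 — holds.
(6) X = 2 ≠ 3, but Y = 5 = 5 (second disjunct) — holds.
(7) S^2 + U^2 = 9^2 + 3^2 = 81 + 9 = 90, not 93 — fails.
(8) X * S = 2 * 9 = 18 — holds.
(9) U - Z = 3 - 11 = -8, not -9 — fails.
(10) values 9, 17, 2, 16 are pairwise distinct — holds.
(11) W = 12, and 12 ≠ 13 — holds.
(12) X + T = 2 + 16 = 18; 18 ≤ 20, bound 20 not met — fails.

The assignment fails constraints 7, 9, 12.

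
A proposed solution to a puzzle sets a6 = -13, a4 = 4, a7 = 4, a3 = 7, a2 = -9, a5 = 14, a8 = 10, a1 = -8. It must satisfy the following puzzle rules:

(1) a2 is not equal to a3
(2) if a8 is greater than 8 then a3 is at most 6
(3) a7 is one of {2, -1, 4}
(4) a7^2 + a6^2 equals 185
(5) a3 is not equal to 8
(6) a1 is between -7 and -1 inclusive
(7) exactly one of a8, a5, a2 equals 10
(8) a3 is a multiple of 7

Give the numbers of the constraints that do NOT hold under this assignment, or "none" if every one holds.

(1) a2 = -9, a3 = 7; distinct — holds.
(2) a8 = 10 > 8, so we need a3 ≤ 6; but a3 = 7 > 6 — does not hold.
(3) a7 = 4 is in {2, -1, 4} — holds.
(4) a7^2 + a6^2 = 4^2 + (-13)^2 = 16 + 169 = 185 — holds.
(5) a3 = 7, and 7 ≠ 8 — holds.
(6) a1 = -8 is outside [-7, -1] — does not hold.
(7) a8=10, a5=14, a2=-9; 1 of them equals 10 — holds.
(8) 7 / 7 = 1, so 7 divides 7 — holds.

Violated: 2, 6.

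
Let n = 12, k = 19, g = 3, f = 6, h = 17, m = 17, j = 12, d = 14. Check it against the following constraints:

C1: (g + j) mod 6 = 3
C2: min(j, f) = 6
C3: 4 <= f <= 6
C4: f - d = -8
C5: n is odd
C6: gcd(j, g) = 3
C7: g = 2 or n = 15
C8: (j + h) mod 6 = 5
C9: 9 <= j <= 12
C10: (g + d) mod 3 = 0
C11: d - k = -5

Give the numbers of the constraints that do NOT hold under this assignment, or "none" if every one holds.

Constraints 5, 7, 10 do not hold.

C1: g + j = 15; 15 mod 6 = 3 — holds.
C2: min(12, 6) = 6 — holds.
C3: f = 6 lies in [4, 6] — holds.
C4: f - d = 6 - 14 = -8 — holds.
C5: n = 12 is even — does not hold.
C6: gcd(12, 3) = 3 — holds.
C7: g = 3 ≠ 2 and n = 12 ≠ 15; both disjuncts false — does not hold.
C8: j + h = 29; 29 mod 6 = 5 — holds.
C9: j = 12 lies in [9, 12] — holds.
C10: g + d = 17; 17 mod 3 = 2, not 0 — does not hold.
C11: d - k = 14 - 19 = -5 — holds.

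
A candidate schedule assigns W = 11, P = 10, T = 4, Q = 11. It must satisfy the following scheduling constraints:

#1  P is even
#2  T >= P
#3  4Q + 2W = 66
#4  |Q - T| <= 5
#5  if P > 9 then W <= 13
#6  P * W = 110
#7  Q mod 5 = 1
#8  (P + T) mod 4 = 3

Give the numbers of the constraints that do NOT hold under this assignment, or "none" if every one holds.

#1 P = 10 is even — OK.
#2 T = 4, P = 10; 4 < 10 (want ≥) — violated.
#3 4Q + 2W = 4(11) + 2(11) = 66 — OK.
#4 |11 - 4| = 7; 7 > 5, exceeds bound 5 — violated.
#5 P = 10 > 9, so we need W ≤ 13; W = 11 ≤ 13 — OK.
#6 P * W = 10 * 11 = 110 — OK.
#7 11 mod 5 = 1 — OK.
#8 P + T = 14; 14 mod 4 = 2, not 3 — violated.

Constraints 2, 4, and 8 are violated.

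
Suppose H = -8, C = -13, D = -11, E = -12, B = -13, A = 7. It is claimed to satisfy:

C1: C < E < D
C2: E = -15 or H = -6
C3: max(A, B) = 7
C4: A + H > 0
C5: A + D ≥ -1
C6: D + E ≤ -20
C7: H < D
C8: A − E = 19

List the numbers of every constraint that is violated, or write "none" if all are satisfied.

No — constraints 2, 4, 5, 7 are not satisfied.

C1: values -13 < -12 < -11 — satisfied.
C2: E = -12 ≠ -15 and H = -8 ≠ -6; both disjuncts false — violated.
C3: max(7, -13) = 7 — satisfied.
C4: A + H = 7 + (-8) = -1; -1 ≤ 0, bound 0 not met — violated.
C5: A + D = 7 + (-11) = -4; -4 < -1, bound -1 not met — violated.
C6: D + E = -11 + (-12) = -23; -23 ≤ -20 — satisfied.
C7: H = -8, D = -11; -8 ≥ -11 (want <) — violated.
C8: A − E = 7 − (-12) = 19 — satisfied.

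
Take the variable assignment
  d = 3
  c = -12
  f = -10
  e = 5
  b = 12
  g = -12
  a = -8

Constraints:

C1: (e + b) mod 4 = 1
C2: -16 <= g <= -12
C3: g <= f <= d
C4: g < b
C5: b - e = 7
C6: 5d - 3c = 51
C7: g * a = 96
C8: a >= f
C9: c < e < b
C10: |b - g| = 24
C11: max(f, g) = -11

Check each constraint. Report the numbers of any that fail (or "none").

C1: e + b = 17; 17 mod 4 = 1 — OK.
C2: g = -12 lies in [-16, -12] — OK.
C3: values -12 <= -10 <= 3 — OK.
C4: g = -12, b = 12; -12 < 12 — OK.
C5: b - e = 12 - 5 = 7 — OK.
C6: 5d - 3c = 5(3) - 3(-12) = 51 — OK.
C7: g * a = -12 * (-8) = 96 — OK.
C8: a = -8, f = -10; -8 ≥ -10 — OK.
C9: values -12 < 5 < 12 — OK.
C10: |12 - (-12)| = 24 — OK.
C11: max(-10, -12) = -10, not -11 — violated.

Violated: 11.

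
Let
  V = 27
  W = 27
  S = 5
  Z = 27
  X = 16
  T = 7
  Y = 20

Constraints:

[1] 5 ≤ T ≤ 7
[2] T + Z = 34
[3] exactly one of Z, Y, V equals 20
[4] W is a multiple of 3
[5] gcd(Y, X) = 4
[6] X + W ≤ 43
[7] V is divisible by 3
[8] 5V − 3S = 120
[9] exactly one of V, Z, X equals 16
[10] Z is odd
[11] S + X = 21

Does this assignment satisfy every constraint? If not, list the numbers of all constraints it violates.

None — every constraint holds.

[1] T = 7 lies in [5, 7] — satisfied.
[2] T + Z = 7 + 27 = 34 — satisfied.
[3] Z=27, Y=20, V=27; 1 of them equals 20 — satisfied.
[4] 27 / 3 = 9, so 3 divides 27 — satisfied.
[5] gcd(20, 16) = 4 — satisfied.
[6] X + W = 16 + 27 = 43; 43 ≤ 43 — satisfied.
[7] 27 / 3 = 9, so 3 divides 27 — satisfied.
[8] 5V − 3S = 5(27) − 3(5) = 120 — satisfied.
[9] V=27, Z=27, X=16; 1 of them equals 16 — satisfied.
[10] Z = 27 is odd — satisfied.
[11] S + X = 5 + 16 = 21 — satisfied.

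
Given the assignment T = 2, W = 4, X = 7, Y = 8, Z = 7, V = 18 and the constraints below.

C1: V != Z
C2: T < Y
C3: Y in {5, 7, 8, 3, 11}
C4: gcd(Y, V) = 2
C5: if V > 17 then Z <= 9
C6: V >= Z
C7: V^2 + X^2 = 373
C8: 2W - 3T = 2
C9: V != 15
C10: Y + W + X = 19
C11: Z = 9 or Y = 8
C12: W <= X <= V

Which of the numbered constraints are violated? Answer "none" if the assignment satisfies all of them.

No violations.

C1: V = 18, Z = 7; distinct  true
C2: T = 2, Y = 8; 2 < 8  true
C3: Y = 8 is in {5, 7, 8, 3, 11}  true
C4: gcd(8, 18) = 2  true
C5: V = 18 > 17, so we need Z ≤ 9; Z = 7 ≤ 9  true
C6: V = 18, Z = 7; 18 ≥ 7  true
C7: V^2 + X^2 = 18^2 + 7^2 = 324 + 49 = 373  true
C8: 2W - 3T = 2(4) - 3(2) = 2  true
C9: V = 18, and 18 ≠ 15  true
C10: Y + W + X = 8 + 4 + 7 = 19  true
C11: Z = 7 ≠ 9, but Y = 8 = 8 (second disjunct)  true
C12: values 4 <= 7 <= 18  true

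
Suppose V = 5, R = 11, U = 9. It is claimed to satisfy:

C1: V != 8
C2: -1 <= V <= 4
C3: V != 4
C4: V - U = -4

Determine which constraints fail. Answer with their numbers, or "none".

C1: V = 5, and 5 ≠ 8  OK
C2: V = 5 is outside [-1, 4]  FAIL
C3: V = 5, and 5 ≠ 4  OK
C4: V - U = 5 - 9 = -4  OK

Violated: 2.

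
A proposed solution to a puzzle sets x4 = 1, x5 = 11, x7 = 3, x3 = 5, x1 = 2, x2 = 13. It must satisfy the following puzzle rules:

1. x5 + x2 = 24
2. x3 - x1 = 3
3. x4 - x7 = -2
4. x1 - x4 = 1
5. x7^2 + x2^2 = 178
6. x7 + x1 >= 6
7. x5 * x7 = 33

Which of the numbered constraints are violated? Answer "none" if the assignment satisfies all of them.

Violated: 6.

1. x5 + x2 = 11 + 13 = 24  true
2. x3 - x1 = 5 - 2 = 3  true
3. x4 - x7 = 1 - 3 = -2  true
4. x1 - x4 = 2 - 1 = 1  true
5. x7^2 + x2^2 = 3^2 + 13^2 = 9 + 169 = 178  true
6. x7 + x1 = 3 + 2 = 5; 5 < 6, bound 6 not met  false
7. x5 * x7 = 11 * 3 = 33  true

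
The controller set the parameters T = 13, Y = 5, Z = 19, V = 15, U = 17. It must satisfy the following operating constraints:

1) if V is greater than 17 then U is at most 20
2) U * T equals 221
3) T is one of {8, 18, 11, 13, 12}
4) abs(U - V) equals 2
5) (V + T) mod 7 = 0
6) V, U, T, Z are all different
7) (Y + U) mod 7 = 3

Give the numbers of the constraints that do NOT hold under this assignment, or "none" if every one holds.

1) V = 15, not > 17; antecedent false, conditional vacuously true  ✔
2) U * T = 17 * 13 = 221  ✔
3) T = 13 is in {8, 18, 11, 13, 12}  ✔
4) abs(17 - 15) = 2  ✔
5) V + T = 28; 28 mod 7 = 0  ✔
6) values 15, 17, 13, 19 are pairwise distinct  ✔
7) Y + U = 22; 22 mod 7 = 1, not 3  ✘

Constraint 7 does not hold.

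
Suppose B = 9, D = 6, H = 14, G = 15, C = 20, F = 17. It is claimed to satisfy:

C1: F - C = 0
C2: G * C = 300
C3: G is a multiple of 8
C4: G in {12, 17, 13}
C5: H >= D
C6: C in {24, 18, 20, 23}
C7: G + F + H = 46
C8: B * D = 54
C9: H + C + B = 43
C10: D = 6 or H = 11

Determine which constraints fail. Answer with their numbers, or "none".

C1: F - C = 17 - 20 = -3, not 0  no
C2: G * C = 15 * 20 = 300  yes
C3: 15 = 8*1 + 7, so 8 does not divide 15  no
C4: G = 15 is not in {12, 17, 13}  no
C5: H = 14, D = 6; 14 ≥ 6  yes
C6: C = 20 is in {24, 18, 20, 23}  yes
C7: G + F + H = 15 + 17 + 14 = 46  yes
C8: B * D = 9 * 6 = 54  yes
C9: H + C + B = 14 + 20 + 9 = 43  yes
C10: D = 6 = 6 (first disjunct)  yes

Constraints 1, 3, and 4 do not hold.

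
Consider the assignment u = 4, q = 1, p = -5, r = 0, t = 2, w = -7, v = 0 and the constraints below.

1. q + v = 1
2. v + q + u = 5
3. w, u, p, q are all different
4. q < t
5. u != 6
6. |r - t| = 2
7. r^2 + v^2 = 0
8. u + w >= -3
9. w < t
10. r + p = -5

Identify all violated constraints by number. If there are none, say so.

1. q + v = 1 + 0 = 1  yes
2. v + q + u = 0 + 1 + 4 = 5  yes
3. values -7, 4, -5, 1 are pairwise distinct  yes
4. q = 1, t = 2; 1 < 2  yes
5. u = 4, and 4 ≠ 6  yes
6. |0 - 2| = 2  yes
7. r^2 + v^2 = 0^2 + 0^2 = 0 + 0 = 0  yes
8. u + w = 4 + (-7) = -3; -3 ≥ -3  yes
9. w = -7, t = 2; -7 < 2  yes
10. r + p = 0 + (-5) = -5  yes

Yes — all constraints hold.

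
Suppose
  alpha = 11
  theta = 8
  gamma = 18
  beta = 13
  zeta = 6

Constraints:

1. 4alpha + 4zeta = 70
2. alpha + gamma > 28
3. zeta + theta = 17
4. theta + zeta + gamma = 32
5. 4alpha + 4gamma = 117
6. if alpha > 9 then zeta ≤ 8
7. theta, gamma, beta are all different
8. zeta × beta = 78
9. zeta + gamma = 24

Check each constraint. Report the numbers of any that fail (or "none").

1. 4alpha + 4zeta = 4(11) + 4(6) = 68, not 70  no
2. alpha + gamma = 11 + 18 = 29; 29 > 28  yes
3. zeta + theta = 6 + 8 = 14, not 17  no
4. theta + zeta + gamma = 8 + 6 + 18 = 32  yes
5. 4alpha + 4gamma = 4(11) + 4(18) = 116, not 117  no
6. alpha = 11 > 9, so we need zeta ≤ 8; zeta = 6 ≤ 8  yes
7. values 8, 18, 13 are pairwise distinct  yes
8. zeta × beta = 6 × 13 = 78  yes
9. zeta + gamma = 6 + 18 = 24  yes

Violated: 1, 3, 5.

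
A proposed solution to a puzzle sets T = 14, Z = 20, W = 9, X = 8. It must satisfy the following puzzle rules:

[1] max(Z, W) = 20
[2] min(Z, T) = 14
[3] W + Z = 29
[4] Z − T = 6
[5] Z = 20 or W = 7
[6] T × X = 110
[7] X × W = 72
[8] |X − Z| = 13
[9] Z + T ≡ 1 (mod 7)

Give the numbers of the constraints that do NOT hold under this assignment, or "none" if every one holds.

[1] max(20, 9) = 20 — OK.
[2] min(20, 14) = 14 — OK.
[3] W + Z = 9 + 20 = 29 — OK.
[4] Z − T = 20 − 14 = 6 — OK.
[5] Z = 20 = 20 (first disjunct) — OK.
[6] T × X = 14 × 8 = 112, not 110 — violated.
[7] X × W = 8 × 9 = 72 — OK.
[8] |8 − 20| = 12, not 13 — violated.
[9] Z + T = 34; 34 mod 7 = 6, not 1 — violated.

The assignment fails constraints 6, 8, 9.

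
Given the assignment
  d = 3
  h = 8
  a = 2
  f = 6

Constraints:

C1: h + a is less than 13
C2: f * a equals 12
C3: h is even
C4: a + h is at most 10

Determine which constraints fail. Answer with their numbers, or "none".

None — every constraint holds.

C1: h + a = 8 + 2 = 10; 10 < 13 — holds.
C2: f * a = 6 * 2 = 12 — holds.
C3: h = 8 is even — holds.
C4: a + h = 2 + 8 = 10; 10 ≤ 10 — holds.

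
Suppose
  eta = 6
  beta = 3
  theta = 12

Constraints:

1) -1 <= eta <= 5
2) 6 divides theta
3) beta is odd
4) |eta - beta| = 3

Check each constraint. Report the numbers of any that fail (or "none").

Violated: 1.

1) eta = 6 is outside [-1, 5] — violated.
2) 12 / 6 = 2, so 6 divides 12 — satisfied.
3) beta = 3 is odd — satisfied.
4) |6 - 3| = 3 — satisfied.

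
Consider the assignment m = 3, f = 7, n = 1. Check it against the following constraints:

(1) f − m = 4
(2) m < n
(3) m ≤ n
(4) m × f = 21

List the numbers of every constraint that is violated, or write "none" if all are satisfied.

(1) f − m = 7 − 3 = 4 — holds.
(2) m = 3, n = 1; 3 ≥ 1 (want <) — fails.
(3) m = 3, n = 1; 3 > 1 (want ≤) — fails.
(4) m × f = 3 × 7 = 21 — holds.

Constraints 2 and 3 do not hold.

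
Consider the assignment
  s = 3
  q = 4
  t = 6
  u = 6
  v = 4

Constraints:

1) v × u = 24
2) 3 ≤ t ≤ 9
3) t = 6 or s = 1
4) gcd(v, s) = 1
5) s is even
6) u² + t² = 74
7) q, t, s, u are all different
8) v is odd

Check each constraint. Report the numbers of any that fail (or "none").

1) v × u = 4 × 6 = 24  true
2) t = 6 lies in [3, 9]  true
3) t = 6 = 6 (first disjunct)  true
4) gcd(4, 3) = 1  true
5) s = 3 is odd  false
6) u² + t² = 6² + 6² = 36 + 36 = 72, not 74  false
7) t = u = 6, not all different  false
8) v = 4 is even  false

Constraints 5, 6, 7, and 8 do not hold.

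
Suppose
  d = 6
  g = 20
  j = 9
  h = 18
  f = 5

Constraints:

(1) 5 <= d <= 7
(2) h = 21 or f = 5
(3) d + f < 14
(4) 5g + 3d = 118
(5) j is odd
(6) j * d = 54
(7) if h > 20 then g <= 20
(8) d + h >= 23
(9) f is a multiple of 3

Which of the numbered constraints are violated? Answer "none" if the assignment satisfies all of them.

The assignment fails constraint 9.

(1) d = 6 lies in [5, 7]  ✔
(2) h = 18 ≠ 21, but f = 5 = 5 (second disjunct)  ✔
(3) d + f = 6 + 5 = 11; 11 < 14  ✔
(4) 5g + 3d = 5(20) + 3(6) = 118  ✔
(5) j = 9 is odd  ✔
(6) j * d = 9 * 6 = 54  ✔
(7) h = 18, not > 20; antecedent false, conditional vacuously true  ✔
(8) d + h = 6 + 18 = 24; 24 ≥ 23  ✔
(9) 5 = 3*1 + 2, so 3 does not divide 5  ✘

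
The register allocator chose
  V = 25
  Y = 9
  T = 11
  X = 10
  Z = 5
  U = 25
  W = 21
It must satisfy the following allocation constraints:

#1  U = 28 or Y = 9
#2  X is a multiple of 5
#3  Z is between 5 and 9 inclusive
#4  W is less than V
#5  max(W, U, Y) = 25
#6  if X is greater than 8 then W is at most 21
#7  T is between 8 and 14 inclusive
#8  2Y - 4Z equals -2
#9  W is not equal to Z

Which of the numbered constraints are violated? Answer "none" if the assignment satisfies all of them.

#1 U = 25 ≠ 28, but Y = 9 = 9 (second disjunct)  ✔
#2 10 / 5 = 2, so 5 divides 10  ✔
#3 Z = 5 lies in [5, 9]  ✔
#4 W = 21, V = 25; 21 < 25  ✔
#5 max(21, 25, 9) = 25  ✔
#6 X = 10 > 8, so we need W ≤ 21; W = 21 ≤ 21  ✔
#7 T = 11 lies in [8, 14]  ✔
#8 2Y - 4Z = 2(9) - 4(5) = -2  ✔
#9 W = 21, Z = 5; distinct  ✔

None — every constraint holds.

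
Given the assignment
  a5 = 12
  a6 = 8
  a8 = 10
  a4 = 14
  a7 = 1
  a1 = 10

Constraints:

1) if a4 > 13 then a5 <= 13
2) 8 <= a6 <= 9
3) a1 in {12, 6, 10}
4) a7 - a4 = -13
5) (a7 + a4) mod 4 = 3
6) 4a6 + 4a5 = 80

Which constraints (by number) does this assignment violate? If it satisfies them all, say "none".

1) a4 = 14 > 13, so we need a5 ≤ 13; a5 = 12 ≤ 13 — satisfied.
2) a6 = 8 lies in [8, 9] — satisfied.
3) a1 = 10 is in {12, 6, 10} — satisfied.
4) a7 - a4 = 1 - 14 = -13 — satisfied.
5) a7 + a4 = 15; 15 mod 4 = 3 — satisfied.
6) 4a6 + 4a5 = 4(8) + 4(12) = 80 — satisfied.

None — every constraint holds.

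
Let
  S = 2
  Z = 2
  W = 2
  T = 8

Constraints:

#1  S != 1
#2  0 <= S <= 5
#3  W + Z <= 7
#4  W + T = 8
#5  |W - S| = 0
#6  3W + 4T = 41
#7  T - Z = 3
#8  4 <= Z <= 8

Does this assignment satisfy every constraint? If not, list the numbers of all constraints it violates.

Violated: 4, 6, 7, and 8.

#1 S = 2, and 2 ≠ 1 — holds.
#2 S = 2 lies in [0, 5] — holds.
#3 W + Z = 2 + 2 = 4; 4 ≤ 7 — holds.
#4 W + T = 2 + 8 = 10, not 8 — fails.
#5 |2 - 2| = 0 — holds.
#6 3W + 4T = 3(2) + 4(8) = 38, not 41 — fails.
#7 T - Z = 8 - 2 = 6, not 3 — fails.
#8 Z = 2 is outside [4, 8] — fails.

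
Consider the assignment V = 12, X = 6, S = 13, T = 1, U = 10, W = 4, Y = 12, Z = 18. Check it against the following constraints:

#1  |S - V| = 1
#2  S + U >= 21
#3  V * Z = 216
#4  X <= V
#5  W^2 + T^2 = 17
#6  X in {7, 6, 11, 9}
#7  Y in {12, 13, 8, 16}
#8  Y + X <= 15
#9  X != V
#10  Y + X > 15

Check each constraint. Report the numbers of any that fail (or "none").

#1 |13 - 12| = 1  holds
#2 S + U = 13 + 10 = 23; 23 ≥ 21  holds
#3 V * Z = 12 * 18 = 216  holds
#4 X = 6, V = 12; 6 ≤ 12  holds
#5 W^2 + T^2 = 4^2 + 1^2 = 16 + 1 = 17  holds
#6 X = 6 is in {7, 6, 11, 9}  holds
#7 Y = 12 is in {12, 13, 8, 16}  holds
#8 Y + X = 12 + 6 = 18; 18 > 15, bound 15 not met  fails
#9 X = 6, V = 12; distinct  holds
#10 Y + X = 12 + 6 = 18; 18 > 15  holds

No — constraint 8 is not satisfied.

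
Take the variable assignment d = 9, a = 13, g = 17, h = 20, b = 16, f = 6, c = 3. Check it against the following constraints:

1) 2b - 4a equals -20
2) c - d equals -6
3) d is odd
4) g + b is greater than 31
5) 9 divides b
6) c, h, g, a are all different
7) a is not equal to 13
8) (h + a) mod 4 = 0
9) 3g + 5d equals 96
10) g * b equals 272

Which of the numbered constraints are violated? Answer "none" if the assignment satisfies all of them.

No — constraints 5, 7, 8 are not satisfied.

1) 2b - 4a = 2(16) - 4(13) = -20  true
2) c - d = 3 - 9 = -6  true
3) d = 9 is odd  true
4) g + b = 17 + 16 = 33; 33 > 31  true
5) 16 = 9*1 + 7, so 9 does not divide 16  false
6) values 3, 20, 17, 13 are pairwise distinct  true
7) a = 13, but 13 is required to differ  false
8) h + a = 33; 33 mod 4 = 1, not 0  false
9) 3g + 5d = 3(17) + 5(9) = 96  true
10) g * b = 17 * 16 = 272  true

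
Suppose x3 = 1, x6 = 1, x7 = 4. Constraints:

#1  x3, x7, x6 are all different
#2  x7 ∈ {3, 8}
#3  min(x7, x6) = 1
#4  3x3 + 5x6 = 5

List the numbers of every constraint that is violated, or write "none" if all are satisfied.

No — constraints 1, 2, and 4 are not satisfied.

#1 x3 = x6 = 1, not all different  no
#2 x7 = 4 is not in {3, 8}  no
#3 min(4, 1) = 1  yes
#4 3x3 + 5x6 = 3(1) + 5(1) = 8, not 5  no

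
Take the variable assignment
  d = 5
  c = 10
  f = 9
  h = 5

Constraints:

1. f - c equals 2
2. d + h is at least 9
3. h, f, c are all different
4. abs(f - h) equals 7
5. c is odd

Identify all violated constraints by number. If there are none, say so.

1. f - c = 9 - 10 = -1, not 2 — fails.
2. d + h = 5 + 5 = 10; 10 ≥ 9 — holds.
3. values 5, 9, 10 are pairwise distinct — holds.
4. abs(9 - 5) = 4, not 7 — fails.
5. c = 10 is even — fails.

The assignment fails constraints 1, 4, and 5.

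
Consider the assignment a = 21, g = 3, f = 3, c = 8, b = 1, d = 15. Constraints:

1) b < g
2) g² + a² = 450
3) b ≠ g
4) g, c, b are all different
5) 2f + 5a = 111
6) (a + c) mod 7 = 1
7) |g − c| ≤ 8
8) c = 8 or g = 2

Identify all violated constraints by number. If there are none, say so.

No violations.

1) b = 1, g = 3; 1 < 3  OK
2) g² + a² = 3² + 21² = 9 + 441 = 450  OK
3) b = 1, g = 3; distinct  OK
4) values 3, 8, 1 are pairwise distinct  OK
5) 2f + 5a = 2(3) + 5(21) = 111  OK
6) a + c = 29; 29 mod 7 = 1  OK
7) |3 − 8| = 5; 5 ≤ 8  OK
8) c = 8 = 8 (first disjunct)  OK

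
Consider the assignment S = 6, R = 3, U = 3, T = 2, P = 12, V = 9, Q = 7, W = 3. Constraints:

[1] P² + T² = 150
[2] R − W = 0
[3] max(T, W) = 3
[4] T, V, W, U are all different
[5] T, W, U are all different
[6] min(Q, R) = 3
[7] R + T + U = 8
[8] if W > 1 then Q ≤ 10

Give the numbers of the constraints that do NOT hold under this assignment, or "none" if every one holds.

Constraints 1, 4, 5 are violated.

[1] P² + T² = 12² + 2² = 144 + 4 = 148, not 150 — violated.
[2] R − W = 3 − 3 = 0 — satisfied.
[3] max(2, 3) = 3 — satisfied.
[4] W = U = 3, not all different — violated.
[5] W = U = 3, not all different — violated.
[6] min(7, 3) = 3 — satisfied.
[7] R + T + U = 3 + 2 + 3 = 8 — satisfied.
[8] W = 3 > 1, so we need Q ≤ 10; Q = 7 ≤ 10 — satisfied.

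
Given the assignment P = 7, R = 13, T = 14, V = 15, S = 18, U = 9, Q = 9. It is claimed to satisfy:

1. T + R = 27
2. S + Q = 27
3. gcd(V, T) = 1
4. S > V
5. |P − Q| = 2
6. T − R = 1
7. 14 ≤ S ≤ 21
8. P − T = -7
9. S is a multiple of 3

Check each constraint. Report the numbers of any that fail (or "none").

All constraints are satisfied.

1. T + R = 14 + 13 = 27  yes
2. S + Q = 18 + 9 = 27  yes
3. gcd(15, 14) = 1  yes
4. S = 18, V = 15; 18 > 15  yes
5. |7 − 9| = 2  yes
6. T − R = 14 − 13 = 1  yes
7. S = 18 lies in [14, 21]  yes
8. P − T = 7 − 14 = -7  yes
9. 18 / 3 = 6, so 3 divides 18  yes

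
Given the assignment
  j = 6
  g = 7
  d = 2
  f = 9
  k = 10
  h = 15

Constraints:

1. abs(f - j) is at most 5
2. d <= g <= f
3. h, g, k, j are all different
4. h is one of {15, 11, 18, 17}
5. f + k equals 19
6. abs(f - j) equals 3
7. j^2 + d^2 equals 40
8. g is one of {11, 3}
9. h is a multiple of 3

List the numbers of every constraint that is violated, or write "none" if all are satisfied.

1. abs(9 - 6) = 3; 3 ≤ 5  holds
2. values 2 <= 7 <= 9  holds
3. values 15, 7, 10, 6 are pairwise distinct  holds
4. h = 15 is in {15, 11, 18, 17}  holds
5. f + k = 9 + 10 = 19  holds
6. abs(9 - 6) = 3  holds
7. j^2 + d^2 = 6^2 + 2^2 = 36 + 4 = 40  holds
8. g = 7 is not in {11, 3}  fails
9. 15 / 3 = 5, so 3 divides 15  holds

Constraint 8 is violated.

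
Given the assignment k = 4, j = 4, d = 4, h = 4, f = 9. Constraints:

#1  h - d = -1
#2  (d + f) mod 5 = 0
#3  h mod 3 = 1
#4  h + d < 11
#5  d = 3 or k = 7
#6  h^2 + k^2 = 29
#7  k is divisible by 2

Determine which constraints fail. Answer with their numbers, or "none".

#1 h - d = 4 - 4 = 0, not -1 — fails.
#2 d + f = 13; 13 mod 5 = 3, not 0 — fails.
#3 4 mod 3 = 1 — holds.
#4 h + d = 4 + 4 = 8; 8 < 11 — holds.
#5 d = 4 ≠ 3 and k = 4 ≠ 7; both disjuncts false — fails.
#6 h^2 + k^2 = 4^2 + 4^2 = 16 + 16 = 32, not 29 — fails.
#7 4 / 2 = 2, so 2 divides 4 — holds.

Constraints 1, 2, 5, and 6 are violated.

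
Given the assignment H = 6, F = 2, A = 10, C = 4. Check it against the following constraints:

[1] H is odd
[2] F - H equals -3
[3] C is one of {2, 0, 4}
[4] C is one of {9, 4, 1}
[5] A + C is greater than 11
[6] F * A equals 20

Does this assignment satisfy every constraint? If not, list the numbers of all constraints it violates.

No — constraints 1 and 2 are not satisfied.

[1] H = 6 is even — does not hold.
[2] F - H = 2 - 6 = -4, not -3 — does not hold.
[3] C = 4 is in {2, 0, 4} — holds.
[4] C = 4 is in {9, 4, 1} — holds.
[5] A + C = 10 + 4 = 14; 14 > 11 — holds.
[6] F * A = 2 * 10 = 20 — holds.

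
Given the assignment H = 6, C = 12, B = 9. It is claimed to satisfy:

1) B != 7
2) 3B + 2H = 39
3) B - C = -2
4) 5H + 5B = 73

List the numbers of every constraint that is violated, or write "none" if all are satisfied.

1) B = 9, and 9 ≠ 7 — holds.
2) 3B + 2H = 3(9) + 2(6) = 39 — holds.
3) B - C = 9 - 12 = -3, not -2 — does not hold.
4) 5H + 5B = 5(6) + 5(9) = 75, not 73 — does not hold.

Violated: 3 and 4.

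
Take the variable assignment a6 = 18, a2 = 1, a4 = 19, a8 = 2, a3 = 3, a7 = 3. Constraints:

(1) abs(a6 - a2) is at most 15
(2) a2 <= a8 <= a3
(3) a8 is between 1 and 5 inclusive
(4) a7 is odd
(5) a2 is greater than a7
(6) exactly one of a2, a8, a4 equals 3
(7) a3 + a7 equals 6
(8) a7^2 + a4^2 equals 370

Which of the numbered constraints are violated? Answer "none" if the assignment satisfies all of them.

(1) abs(18 - 1) = 17; 17 > 15, exceeds bound 15  no
(2) values 1 <= 2 <= 3  yes
(3) a8 = 2 lies in [1, 5]  yes
(4) a7 = 3 is odd  yes
(5) a2 = 1, a7 = 3; 1 ≤ 3 (want >)  no
(6) a2=1, a8=2, a4=19; 0 of them equal 3, not exactly one  no
(7) a3 + a7 = 3 + 3 = 6  yes
(8) a7^2 + a4^2 = 3^2 + 19^2 = 9 + 361 = 370  yes

Constraints 1, 5, and 6 do not hold.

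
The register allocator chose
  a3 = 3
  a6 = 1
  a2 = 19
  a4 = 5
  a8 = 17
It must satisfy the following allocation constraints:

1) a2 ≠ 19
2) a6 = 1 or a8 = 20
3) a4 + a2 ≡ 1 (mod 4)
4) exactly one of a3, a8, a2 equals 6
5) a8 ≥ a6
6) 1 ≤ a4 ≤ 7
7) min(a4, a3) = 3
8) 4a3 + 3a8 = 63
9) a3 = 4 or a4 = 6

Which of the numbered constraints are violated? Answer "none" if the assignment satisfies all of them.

1) a2 = 19, but 19 is required to differ  false
2) a6 = 1 = 1 (first disjunct)  true
3) a4 + a2 = 24; 24 mod 4 = 0, not 1  false
4) a3=3, a8=17, a2=19; 0 of them equal 6, not exactly one  false
5) a8 = 17, a6 = 1; 17 ≥ 1  true
6) a4 = 5 lies in [1, 7]  true
7) min(5, 3) = 3  true
8) 4a3 + 3a8 = 4(3) + 3(17) = 63  true
9) a3 = 3 ≠ 4 and a4 = 5 ≠ 6; both disjuncts false  false

The assignment fails constraints 1, 3, 4, and 9.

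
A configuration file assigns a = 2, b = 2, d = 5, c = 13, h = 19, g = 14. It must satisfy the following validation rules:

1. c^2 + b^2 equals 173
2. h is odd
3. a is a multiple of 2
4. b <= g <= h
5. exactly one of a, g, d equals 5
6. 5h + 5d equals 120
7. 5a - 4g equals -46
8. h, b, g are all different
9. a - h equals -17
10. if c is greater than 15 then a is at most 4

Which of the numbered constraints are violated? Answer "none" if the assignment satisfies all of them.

No violations.

1. c^2 + b^2 = 13^2 + 2^2 = 169 + 4 = 173 — satisfied.
2. h = 19 is odd — satisfied.
3. 2 / 2 = 1, so 2 divides 2 — satisfied.
4. values 2 <= 14 <= 19 — satisfied.
5. a=2, g=14, d=5; 1 of them equals 5 — satisfied.
6. 5h + 5d = 5(19) + 5(5) = 120 — satisfied.
7. 5a - 4g = 5(2) - 4(14) = -46 — satisfied.
8. values 19, 2, 14 are pairwise distinct — satisfied.
9. a - h = 2 - 19 = -17 — satisfied.
10. c = 13, not > 15; antecedent false, conditional vacuously true — satisfied.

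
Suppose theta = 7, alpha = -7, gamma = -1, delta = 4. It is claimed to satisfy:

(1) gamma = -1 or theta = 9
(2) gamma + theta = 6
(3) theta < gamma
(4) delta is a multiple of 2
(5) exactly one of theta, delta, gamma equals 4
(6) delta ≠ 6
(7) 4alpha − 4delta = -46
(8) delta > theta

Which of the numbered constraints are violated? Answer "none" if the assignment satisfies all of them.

Violated: 3, 7, and 8.

(1) gamma = -1 = -1 (first disjunct) — holds.
(2) gamma + theta = -1 + 7 = 6 — holds.
(3) theta = 7, gamma = -1; 7 ≥ -1 (want <) — does not hold.
(4) 4 / 2 = 2, so 2 divides 4 — holds.
(5) theta=7, delta=4, gamma=-1; 1 of them equals 4 — holds.
(6) delta = 4, and 4 ≠ 6 — holds.
(7) 4alpha − 4delta = 4(-7) − 4(4) = -44, not -46 — does not hold.
(8) delta = 4, theta = 7; 4 ≤ 7 (want >) — does not hold.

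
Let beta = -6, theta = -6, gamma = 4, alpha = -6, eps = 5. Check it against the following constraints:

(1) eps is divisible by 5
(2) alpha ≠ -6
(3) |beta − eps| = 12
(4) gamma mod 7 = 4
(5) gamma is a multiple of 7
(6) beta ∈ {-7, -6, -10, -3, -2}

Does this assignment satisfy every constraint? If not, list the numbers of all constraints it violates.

Violated: 2, 3, and 5.

(1) 5 / 5 = 1, so 5 divides 5 — satisfied.
(2) alpha = -6, but -6 is required to differ — violated.
(3) |-6 − 5| = 11, not 12 — violated.
(4) 4 mod 7 = 4 — satisfied.
(5) 4 = 7×0 + 4, so 7 does not divide 4 — violated.
(6) beta = -6 is in {-7, -6, -10, -3, -2} — satisfied.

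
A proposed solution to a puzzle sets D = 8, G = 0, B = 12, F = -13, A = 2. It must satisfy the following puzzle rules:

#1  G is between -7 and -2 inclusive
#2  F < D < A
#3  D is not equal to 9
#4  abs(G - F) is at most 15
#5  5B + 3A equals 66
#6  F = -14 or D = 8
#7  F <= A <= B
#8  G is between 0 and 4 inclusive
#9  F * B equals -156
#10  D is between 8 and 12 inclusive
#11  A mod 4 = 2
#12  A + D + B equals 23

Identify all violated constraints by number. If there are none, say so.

Constraints 1, 2, and 12 are violated.

#1 G = 0 is outside [-7, -2]  false
#2 values -13, 8, 2; D = 8 is not < A = 2  false
#3 D = 8, and 8 ≠ 9  true
#4 abs(0 - (-13)) = 13; 13 ≤ 15  true
#5 5B + 3A = 5(12) + 3(2) = 66  true
#6 F = -13 ≠ -14, but D = 8 = 8 (second disjunct)  true
#7 values -13 <= 2 <= 12  true
#8 G = 0 lies in [0, 4]  true
#9 F * B = -13 * 12 = -156  true
#10 D = 8 lies in [8, 12]  true
#11 2 mod 4 = 2  true
#12 A + D + B = 2 + 8 + 12 = 22, not 23  false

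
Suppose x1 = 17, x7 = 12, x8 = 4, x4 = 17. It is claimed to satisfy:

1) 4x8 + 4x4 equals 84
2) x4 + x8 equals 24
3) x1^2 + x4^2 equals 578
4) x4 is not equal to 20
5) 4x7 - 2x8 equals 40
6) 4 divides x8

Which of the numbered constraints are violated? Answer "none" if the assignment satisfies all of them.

Violated: 2.

1) 4x8 + 4x4 = 4(4) + 4(17) = 84 — holds.
2) x4 + x8 = 17 + 4 = 21, not 24 — does not hold.
3) x1^2 + x4^2 = 17^2 + 17^2 = 289 + 289 = 578 — holds.
4) x4 = 17, and 17 ≠ 20 — holds.
5) 4x7 - 2x8 = 4(12) - 2(4) = 40 — holds.
6) 4 / 4 = 1, so 4 divides 4 — holds.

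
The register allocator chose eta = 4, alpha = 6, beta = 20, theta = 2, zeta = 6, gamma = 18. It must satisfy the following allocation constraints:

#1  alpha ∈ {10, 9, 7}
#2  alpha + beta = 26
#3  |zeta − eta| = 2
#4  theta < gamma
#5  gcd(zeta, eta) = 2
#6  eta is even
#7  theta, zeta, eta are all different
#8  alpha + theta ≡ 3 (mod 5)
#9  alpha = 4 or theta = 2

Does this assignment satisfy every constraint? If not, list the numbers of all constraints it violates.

#1 alpha = 6 is not in {10, 9, 7} — violated.
#2 alpha + beta = 6 + 20 = 26 — OK.
#3 |6 − 4| = 2 — OK.
#4 theta = 2, gamma = 18; 2 < 18 — OK.
#5 gcd(6, 4) = 2 — OK.
#6 eta = 4 is even — OK.
#7 values 2, 6, 4 are pairwise distinct — OK.
#8 alpha + theta = 8; 8 mod 5 = 3 — OK.
#9 alpha = 6 ≠ 4, but theta = 2 = 2 (second disjunct) — OK.

Constraint 1 does not hold.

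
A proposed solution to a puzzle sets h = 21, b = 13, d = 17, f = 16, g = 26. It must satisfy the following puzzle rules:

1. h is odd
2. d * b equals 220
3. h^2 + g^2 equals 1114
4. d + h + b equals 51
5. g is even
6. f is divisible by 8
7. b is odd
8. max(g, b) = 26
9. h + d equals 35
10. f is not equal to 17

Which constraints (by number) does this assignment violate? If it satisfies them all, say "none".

The assignment fails constraints 2, 3, and 9.

1. h = 21 is odd — satisfied.
2. d * b = 17 * 13 = 221, not 220 — violated.
3. h^2 + g^2 = 21^2 + 26^2 = 441 + 676 = 1117, not 1114 — violated.
4. d + h + b = 17 + 21 + 13 = 51 — satisfied.
5. g = 26 is even — satisfied.
6. 16 / 8 = 2, so 8 divides 16 — satisfied.
7. b = 13 is odd — satisfied.
8. max(26, 13) = 26 — satisfied.
9. h + d = 21 + 17 = 38, not 35 — violated.
10. f = 16, and 16 ≠ 17 — satisfied.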